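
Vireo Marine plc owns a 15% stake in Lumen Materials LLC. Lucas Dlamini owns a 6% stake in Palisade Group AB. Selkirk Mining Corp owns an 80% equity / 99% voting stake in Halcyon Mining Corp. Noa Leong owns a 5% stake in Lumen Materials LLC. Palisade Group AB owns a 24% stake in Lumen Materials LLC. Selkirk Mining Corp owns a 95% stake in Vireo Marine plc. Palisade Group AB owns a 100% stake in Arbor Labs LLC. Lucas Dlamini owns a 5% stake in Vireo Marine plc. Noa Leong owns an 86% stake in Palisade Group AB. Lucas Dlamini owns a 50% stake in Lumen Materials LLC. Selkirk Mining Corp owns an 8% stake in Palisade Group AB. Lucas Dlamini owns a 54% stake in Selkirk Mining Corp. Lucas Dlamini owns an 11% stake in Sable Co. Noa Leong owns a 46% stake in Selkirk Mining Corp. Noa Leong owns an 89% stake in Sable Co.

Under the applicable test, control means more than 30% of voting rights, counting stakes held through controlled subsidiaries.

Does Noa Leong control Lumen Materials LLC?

Noa holds 46% of Selkirk, so Noa controls Selkirk.
Selkirk holds 95% of Vireo, so Noa controls Vireo.
Selkirk and Noa together hold 8% + 86% = 94% of Palisade, so Noa controls Palisade.
Palisade and Noa and Vireo together hold 24% + 5% + 15% = 44% of Lumen, so Noa controls Lumen.

Yes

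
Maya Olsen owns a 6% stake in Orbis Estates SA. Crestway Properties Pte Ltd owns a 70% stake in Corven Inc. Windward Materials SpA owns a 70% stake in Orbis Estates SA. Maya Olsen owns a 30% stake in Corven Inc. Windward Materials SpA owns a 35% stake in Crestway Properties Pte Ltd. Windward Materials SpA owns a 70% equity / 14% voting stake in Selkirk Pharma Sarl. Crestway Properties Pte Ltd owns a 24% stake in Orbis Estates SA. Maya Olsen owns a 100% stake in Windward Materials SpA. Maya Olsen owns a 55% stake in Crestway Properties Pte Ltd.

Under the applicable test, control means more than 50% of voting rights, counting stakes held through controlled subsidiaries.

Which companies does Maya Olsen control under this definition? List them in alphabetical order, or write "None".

Maya holds 100% of Windward, so Maya controls Windward.
Maya and Windward together hold 55% + 35% = 90% of Crestway, so Maya controls Crestway.
Maya and Crestway together hold 30% + 70% = 100% of Corven, so Maya controls Corven.
Maya and Crestway and Windward together hold 6% + 24% + 70% = 100% of Orbis, so Maya controls Orbis.
No other company's threshold is met.

Corven Inc, Crestway Properties Pte Ltd, Orbis Estates SA, Windward Materials SpA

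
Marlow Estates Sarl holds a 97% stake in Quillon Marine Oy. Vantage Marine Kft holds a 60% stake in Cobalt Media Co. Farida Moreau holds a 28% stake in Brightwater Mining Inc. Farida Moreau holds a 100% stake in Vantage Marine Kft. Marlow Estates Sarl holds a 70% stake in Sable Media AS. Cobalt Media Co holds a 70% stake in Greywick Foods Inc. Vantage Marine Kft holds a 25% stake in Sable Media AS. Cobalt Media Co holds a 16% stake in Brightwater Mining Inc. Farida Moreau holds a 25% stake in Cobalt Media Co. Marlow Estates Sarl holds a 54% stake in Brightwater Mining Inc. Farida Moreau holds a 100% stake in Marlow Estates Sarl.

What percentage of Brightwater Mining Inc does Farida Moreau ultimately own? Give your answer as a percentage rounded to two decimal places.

Farida reaches Brightwater along 4 paths.
Via Cobalt: 25% × 16% = 4%.
Via Vantage → Cobalt: 100% × 60% × 16% = 9.6%.
Via Marlow: 100% × 54% = 54%.
Direct stake: 28% = 28%.
Total: 4% + 9.6% + 54% + 28% = 95.6%.
Rounded: 95.60%.

95.60%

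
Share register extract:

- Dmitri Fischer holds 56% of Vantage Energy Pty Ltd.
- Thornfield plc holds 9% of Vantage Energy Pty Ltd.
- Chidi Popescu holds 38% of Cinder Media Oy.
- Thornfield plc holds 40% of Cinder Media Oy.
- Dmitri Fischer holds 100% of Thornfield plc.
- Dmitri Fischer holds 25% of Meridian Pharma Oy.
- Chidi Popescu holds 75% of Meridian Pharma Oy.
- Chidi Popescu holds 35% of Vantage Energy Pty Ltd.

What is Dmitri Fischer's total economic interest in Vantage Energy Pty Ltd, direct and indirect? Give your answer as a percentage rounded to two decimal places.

65.00%

Dmitri reaches Vantage along 2 paths.
Via Thornfield: 100% × 9% = 9%.
Direct stake: 56% = 56%.
Total: 9% + 56% = 65%.
Rounded: 65.00%.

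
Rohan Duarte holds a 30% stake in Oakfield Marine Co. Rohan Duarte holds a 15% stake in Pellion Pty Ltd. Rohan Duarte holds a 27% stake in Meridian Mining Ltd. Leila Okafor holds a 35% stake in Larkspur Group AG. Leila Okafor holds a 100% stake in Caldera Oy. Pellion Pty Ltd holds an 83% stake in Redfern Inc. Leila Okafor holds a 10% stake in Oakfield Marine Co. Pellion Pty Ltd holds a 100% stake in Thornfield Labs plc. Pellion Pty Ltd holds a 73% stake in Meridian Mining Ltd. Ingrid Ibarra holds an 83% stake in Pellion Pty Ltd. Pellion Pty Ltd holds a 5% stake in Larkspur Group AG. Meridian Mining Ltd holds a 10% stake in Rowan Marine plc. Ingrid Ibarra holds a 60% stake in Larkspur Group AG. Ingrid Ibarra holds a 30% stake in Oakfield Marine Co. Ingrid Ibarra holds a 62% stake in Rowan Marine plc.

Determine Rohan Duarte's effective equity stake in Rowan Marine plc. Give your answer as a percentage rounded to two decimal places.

3.80%

Rohan reaches Rowan along 2 paths.
Via Meridian: 27% × 10% = 2.7%.
Via Pellion → Meridian: 15% × 73% × 10% = 1.095%.
Total: 2.7% + 1.095% = 3.795%.
Rounded: 3.80%.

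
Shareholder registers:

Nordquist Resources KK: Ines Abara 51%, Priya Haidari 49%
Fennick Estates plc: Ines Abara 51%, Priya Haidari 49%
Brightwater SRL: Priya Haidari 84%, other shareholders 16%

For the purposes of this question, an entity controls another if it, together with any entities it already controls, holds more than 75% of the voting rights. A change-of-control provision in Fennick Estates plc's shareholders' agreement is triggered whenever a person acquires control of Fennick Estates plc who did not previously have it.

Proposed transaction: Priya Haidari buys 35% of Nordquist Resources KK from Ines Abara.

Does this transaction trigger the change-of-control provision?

No

The purchase adds only to Priya's holdings (Ines's stake shrinks), so Priya is the only person who could newly come to control Fennick.
Priya holds 84% of Brightwater, so Priya controls Brightwater.
In Fennick, Priya's side holds only 49%, not > 75%.
So before the transaction, Priya does not control Fennick.
After the purchase, Priya's direct stake in Nordquist rises to 49% + 35% = 84%, and Ines's stake falls to 16%.
Priya holds 84% of Nordquist, so Priya controls Nordquist.
After the transaction, Priya's side holds 49% of Fennick, not > 75%, so Priya still does not control Fennick.
No new person acquires control, so the clause is not triggered.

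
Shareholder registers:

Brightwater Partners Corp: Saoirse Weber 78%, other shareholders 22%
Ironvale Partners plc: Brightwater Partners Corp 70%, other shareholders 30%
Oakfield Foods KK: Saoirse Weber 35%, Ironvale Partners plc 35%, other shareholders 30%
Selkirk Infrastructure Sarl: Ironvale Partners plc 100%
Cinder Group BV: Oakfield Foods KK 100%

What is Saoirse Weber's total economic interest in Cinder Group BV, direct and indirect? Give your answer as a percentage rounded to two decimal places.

54.11%

Saoirse reaches Cinder along 2 paths.
Via Oakfield: 35% × 100% = 35%.
Via Brightwater → Ironvale → Oakfield: 78% × 70% × 35% × 100% = 19.11%.
Total: 35% + 19.11% = 54.11%.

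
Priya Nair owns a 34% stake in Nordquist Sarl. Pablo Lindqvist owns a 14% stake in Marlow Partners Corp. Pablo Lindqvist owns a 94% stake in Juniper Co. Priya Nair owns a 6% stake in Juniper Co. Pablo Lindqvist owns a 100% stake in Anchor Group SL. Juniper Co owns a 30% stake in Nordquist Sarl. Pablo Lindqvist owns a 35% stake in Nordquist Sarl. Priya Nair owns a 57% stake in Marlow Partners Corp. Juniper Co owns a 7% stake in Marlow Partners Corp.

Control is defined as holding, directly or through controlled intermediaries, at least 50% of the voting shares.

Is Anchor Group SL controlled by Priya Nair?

Priya holds 57% of Marlow, so Priya controls Marlow.
Neither Priya nor any entity Priya controls holds any voting interest in Anchor.
So Priya does not control Anchor.

No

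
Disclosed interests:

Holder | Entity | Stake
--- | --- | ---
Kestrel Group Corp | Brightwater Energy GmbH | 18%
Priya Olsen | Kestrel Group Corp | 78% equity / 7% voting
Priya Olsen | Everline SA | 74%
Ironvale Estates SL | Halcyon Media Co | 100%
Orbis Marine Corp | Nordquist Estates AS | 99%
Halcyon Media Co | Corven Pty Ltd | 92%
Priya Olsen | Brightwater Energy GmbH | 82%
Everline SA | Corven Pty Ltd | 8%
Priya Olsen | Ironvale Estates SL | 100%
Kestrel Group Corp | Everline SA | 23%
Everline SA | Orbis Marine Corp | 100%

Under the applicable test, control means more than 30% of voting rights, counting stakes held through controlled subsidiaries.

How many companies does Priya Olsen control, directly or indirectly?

7

Priya holds 100% of Ironvale, so Priya controls Ironvale.
Priya holds 74% of Everline, so Priya controls Everline.
Priya holds 82% of Brightwater, so Priya controls Brightwater.
Ironvale holds 100% of Halcyon, so Priya controls Halcyon.
Everline holds 100% of Orbis, so Priya controls Orbis.
Everline and Halcyon together hold 8% + 92% = 100% of Corven, so Priya controls Corven.
Orbis holds 99% of Nordquist, so Priya controls Nordquist.
No other company's threshold is met.
Priya controls 7 companies.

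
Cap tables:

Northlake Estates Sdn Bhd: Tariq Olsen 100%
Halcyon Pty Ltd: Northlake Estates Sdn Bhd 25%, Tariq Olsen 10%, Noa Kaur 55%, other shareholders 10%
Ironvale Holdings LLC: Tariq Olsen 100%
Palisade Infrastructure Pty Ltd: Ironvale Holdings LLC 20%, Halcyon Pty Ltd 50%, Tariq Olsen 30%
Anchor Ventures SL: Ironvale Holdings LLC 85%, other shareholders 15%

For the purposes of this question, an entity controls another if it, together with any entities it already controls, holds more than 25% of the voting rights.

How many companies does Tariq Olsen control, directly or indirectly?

5

Tariq holds 100% of Northlake, so Tariq controls Northlake.
Northlake and Tariq together hold 25% + 10% = 35% of Halcyon, so Tariq controls Halcyon.
Tariq holds 100% of Ironvale, so Tariq controls Ironvale.
Ironvale and Halcyon and Tariq together hold 20% + 50% + 30% = 100% of Palisade, so Tariq controls Palisade.
Ironvale holds 85% of Anchor, so Tariq controls Anchor.
Tariq controls 5 companies.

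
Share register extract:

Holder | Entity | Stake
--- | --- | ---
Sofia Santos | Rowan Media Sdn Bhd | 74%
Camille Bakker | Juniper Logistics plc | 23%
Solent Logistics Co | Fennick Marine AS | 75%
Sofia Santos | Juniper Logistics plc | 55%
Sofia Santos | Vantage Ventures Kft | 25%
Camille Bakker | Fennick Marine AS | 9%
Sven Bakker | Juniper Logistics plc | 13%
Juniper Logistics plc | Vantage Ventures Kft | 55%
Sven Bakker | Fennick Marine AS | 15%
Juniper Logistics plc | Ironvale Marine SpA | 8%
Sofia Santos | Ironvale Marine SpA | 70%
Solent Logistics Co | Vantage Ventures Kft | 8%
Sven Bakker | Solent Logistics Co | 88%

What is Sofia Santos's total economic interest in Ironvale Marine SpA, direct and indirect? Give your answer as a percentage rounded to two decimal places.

74.40%

Sofia reaches Ironvale along 2 paths.
Direct stake: 70% = 70%.
Via Juniper: 55% × 8% = 4.4%.
Total: 70% + 4.4% = 74.4%.
Rounded: 74.40%.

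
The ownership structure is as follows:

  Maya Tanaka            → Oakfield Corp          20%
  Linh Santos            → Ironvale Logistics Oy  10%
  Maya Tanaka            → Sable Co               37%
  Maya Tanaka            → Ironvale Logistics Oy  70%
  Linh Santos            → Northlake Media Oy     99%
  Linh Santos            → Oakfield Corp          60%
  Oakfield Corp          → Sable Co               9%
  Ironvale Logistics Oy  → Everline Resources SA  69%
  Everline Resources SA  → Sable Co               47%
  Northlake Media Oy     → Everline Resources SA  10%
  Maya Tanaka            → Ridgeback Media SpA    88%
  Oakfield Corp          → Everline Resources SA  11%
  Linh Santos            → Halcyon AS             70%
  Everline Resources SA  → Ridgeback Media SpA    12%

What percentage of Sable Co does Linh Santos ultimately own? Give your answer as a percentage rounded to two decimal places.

Linh reaches Sable along 4 paths.
Via Northlake → Everline: 99% × 10% × 47% = 4.653%.
Via Ironvale → Everline: 10% × 69% × 47% = 3.243%.
Via Oakfield → Everline: 60% × 11% × 47% = 3.102%.
Via Oakfield: 60% × 9% = 5.4%.
Total: 4.653% + 3.243% + 3.102% + 5.4% = 16.398%.
Rounded: 16.40%.

16.40%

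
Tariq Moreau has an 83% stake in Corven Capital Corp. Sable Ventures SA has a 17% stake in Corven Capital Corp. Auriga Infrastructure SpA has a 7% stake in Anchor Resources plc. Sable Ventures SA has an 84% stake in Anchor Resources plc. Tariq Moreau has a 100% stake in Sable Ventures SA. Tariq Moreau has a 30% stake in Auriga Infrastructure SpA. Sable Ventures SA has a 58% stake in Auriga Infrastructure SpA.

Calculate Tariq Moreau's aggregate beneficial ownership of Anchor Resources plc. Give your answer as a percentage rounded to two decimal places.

Tariq reaches Anchor along 3 paths.
Via Sable: 100% × 84% = 84%.
Via Sable → Auriga: 100% × 58% × 7% = 4.06%.
Via Auriga: 30% × 7% = 2.1%.
Total: 84% + 4.06% + 2.1% = 90.16%.

90.16%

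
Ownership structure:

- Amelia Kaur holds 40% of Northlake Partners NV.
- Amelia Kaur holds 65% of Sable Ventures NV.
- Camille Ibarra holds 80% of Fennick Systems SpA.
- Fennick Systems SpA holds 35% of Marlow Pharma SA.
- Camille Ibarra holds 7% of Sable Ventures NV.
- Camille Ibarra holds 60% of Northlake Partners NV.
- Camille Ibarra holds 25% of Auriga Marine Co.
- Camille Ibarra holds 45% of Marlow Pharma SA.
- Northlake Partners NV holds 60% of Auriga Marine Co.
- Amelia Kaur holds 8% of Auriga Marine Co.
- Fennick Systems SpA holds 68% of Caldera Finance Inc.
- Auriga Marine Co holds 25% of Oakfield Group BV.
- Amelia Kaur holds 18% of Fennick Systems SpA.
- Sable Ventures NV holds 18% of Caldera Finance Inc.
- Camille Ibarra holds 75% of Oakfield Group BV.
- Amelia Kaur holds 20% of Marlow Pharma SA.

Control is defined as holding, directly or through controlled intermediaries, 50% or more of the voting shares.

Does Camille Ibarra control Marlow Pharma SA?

Yes

Camille holds 80% of Fennick, so Camille controls Fennick.
Fennick and Camille together hold 35% + 45% = 80% of Marlow, so Camille controls Marlow.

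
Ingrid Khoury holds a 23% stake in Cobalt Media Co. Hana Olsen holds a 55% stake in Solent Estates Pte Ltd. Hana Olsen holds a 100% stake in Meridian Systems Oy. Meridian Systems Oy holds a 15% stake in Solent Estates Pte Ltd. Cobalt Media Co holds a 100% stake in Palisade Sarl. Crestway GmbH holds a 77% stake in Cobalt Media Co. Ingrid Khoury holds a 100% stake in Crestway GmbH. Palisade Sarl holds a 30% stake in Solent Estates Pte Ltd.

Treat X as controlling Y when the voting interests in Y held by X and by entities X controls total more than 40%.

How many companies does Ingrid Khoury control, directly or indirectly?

Ingrid holds 100% of Crestway, so Ingrid controls Crestway.
Crestway and Ingrid together hold 77% + 23% = 100% of Cobalt, so Ingrid controls Cobalt.
Cobalt holds 100% of Palisade, so Ingrid controls Palisade.
No other company's threshold is met.
Ingrid controls 3 companies.

3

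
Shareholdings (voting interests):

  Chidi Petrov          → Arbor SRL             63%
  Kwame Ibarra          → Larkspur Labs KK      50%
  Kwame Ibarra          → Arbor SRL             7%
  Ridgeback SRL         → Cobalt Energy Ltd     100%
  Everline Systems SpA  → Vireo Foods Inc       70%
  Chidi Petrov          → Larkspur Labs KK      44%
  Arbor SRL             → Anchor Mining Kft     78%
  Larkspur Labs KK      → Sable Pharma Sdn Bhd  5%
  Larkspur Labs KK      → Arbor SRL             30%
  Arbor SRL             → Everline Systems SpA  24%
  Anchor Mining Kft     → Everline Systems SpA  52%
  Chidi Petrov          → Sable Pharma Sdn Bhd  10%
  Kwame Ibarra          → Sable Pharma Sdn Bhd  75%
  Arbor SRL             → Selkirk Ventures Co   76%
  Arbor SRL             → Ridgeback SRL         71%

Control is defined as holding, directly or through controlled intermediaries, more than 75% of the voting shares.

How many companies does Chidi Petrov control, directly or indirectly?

Chidi's largest direct stake is 63% in Arbor, which does not meet the threshold.
Chidi controls 0 companies.

0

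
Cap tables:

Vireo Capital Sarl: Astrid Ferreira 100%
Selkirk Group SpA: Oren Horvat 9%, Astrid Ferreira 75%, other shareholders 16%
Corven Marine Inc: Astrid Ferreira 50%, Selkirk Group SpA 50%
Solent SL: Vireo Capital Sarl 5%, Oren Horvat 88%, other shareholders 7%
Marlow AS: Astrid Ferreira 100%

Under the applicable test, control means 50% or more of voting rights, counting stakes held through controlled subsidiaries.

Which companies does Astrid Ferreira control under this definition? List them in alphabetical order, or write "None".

Astrid holds 100% of Vireo, so Astrid controls Vireo.
Astrid holds 75% of Selkirk, so Astrid controls Selkirk.
Astrid and Selkirk together hold 50% + 50% = 100% of Corven, so Astrid controls Corven.
Astrid holds 100% of Marlow, so Astrid controls Marlow.
No other company's threshold is met.

Corven Marine Inc, Marlow AS, Selkirk Group SpA, Vireo Capital Sarl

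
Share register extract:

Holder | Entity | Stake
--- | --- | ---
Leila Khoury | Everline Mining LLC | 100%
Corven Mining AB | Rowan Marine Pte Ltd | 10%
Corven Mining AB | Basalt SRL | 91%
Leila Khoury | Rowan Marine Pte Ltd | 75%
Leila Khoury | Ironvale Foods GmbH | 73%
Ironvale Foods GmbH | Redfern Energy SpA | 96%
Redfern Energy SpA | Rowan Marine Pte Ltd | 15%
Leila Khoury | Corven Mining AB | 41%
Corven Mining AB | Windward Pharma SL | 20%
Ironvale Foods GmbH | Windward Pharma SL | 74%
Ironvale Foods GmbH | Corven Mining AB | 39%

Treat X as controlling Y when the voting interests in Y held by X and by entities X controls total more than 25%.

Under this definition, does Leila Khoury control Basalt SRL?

Leila holds 73% of Ironvale, so Leila controls Ironvale.
Ironvale and Leila together hold 39% + 41% = 80% of Corven, so Leila controls Corven.
Corven holds 91% of Basalt, so Leila controls Basalt.

Yes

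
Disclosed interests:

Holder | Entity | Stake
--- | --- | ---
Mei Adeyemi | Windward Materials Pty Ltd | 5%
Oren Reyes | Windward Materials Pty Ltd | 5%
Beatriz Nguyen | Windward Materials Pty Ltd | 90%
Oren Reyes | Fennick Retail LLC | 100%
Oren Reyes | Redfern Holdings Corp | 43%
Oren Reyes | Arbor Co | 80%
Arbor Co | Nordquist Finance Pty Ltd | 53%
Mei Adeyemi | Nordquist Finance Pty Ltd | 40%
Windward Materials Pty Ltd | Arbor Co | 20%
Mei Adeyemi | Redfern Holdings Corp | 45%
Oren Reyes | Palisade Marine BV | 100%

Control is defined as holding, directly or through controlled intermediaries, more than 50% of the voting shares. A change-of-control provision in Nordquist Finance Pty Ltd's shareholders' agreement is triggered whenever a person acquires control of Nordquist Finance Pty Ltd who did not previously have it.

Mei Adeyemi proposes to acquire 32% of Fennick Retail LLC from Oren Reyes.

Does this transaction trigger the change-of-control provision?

No

The purchase adds only to Mei's holdings (Oren's stake shrinks), so Mei is the only person who could newly come to control Nordquist.
Mei's largest direct stake is 45% in Redfern, which does not meet the threshold, so Mei controls no company.
In Nordquist, Mei's side holds only 40%, not > 50%.
So before the transaction, Mei does not control Nordquist.
After the purchase, Mei holds 32% of Fennick directly, and Oren's stake falls to 68%.
Mei's side now holds 32% of Fennick, not > 50%, so Mei still does not control Fennick.
After the transaction, Mei's side holds 40% of Nordquist, not > 50%, so Mei still does not control Nordquist.
No new person acquires control, so the clause is not triggered.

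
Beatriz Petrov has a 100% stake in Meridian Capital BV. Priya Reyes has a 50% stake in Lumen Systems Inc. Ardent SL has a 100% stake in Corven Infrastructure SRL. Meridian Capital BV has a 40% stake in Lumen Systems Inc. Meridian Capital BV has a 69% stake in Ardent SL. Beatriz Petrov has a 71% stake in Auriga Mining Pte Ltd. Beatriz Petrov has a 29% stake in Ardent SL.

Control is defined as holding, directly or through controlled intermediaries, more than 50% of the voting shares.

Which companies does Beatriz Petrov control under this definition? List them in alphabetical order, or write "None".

Ardent SL, Auriga Mining Pte Ltd, Corven Infrastructure SRL, Meridian Capital BV

Beatriz holds 100% of Meridian, so Beatriz controls Meridian.
Beatriz and Meridian together hold 29% + 69% = 98% of Ardent, so Beatriz controls Ardent.
Beatriz holds 71% of Auriga, so Beatriz controls Auriga.
Ardent holds 100% of Corven, so Beatriz controls Corven.
No other company's threshold is met.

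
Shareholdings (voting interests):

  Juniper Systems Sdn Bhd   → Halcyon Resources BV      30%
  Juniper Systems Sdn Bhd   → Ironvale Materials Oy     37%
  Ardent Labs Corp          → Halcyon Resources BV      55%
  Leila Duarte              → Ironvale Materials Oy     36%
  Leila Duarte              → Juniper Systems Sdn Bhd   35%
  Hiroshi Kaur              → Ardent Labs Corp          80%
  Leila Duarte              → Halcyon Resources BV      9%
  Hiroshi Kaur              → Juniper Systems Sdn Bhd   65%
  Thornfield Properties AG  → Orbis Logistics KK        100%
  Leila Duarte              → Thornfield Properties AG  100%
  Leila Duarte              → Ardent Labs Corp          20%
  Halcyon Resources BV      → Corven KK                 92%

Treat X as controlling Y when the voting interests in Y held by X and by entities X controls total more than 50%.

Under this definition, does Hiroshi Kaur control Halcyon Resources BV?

Yes

Hiroshi holds 65% of Juniper, so Hiroshi controls Juniper.
Hiroshi holds 80% of Ardent, so Hiroshi controls Ardent.
Ardent and Juniper together hold 55% + 30% = 85% of Halcyon, so Hiroshi controls Halcyon.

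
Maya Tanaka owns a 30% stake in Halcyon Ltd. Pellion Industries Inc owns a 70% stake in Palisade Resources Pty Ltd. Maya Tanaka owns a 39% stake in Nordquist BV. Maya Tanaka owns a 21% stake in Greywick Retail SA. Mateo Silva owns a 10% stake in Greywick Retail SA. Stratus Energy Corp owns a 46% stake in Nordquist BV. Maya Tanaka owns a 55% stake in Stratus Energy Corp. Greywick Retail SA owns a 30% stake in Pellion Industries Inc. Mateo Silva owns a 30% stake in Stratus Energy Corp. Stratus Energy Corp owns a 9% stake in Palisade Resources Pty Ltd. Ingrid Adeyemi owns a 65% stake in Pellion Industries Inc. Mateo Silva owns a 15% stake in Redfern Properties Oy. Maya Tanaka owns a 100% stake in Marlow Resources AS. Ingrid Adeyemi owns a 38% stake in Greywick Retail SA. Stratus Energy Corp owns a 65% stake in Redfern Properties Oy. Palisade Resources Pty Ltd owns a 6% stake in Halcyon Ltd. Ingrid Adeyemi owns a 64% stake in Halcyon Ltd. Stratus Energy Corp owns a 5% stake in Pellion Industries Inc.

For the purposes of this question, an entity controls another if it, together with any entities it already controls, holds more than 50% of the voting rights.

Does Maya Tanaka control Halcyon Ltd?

No

Maya holds 55% of Stratus, so Maya controls Stratus.
Stratus holds 65% of Redfern, so Maya controls Redfern.
Maya holds 100% of Marlow, so Maya controls Marlow.
Stratus and Maya together hold 46% + 39% = 85% of Nordquist, so Maya controls Nordquist.
In Halcyon, Maya's side holds only 30%, not > 50%.
So Maya does not control Halcyon.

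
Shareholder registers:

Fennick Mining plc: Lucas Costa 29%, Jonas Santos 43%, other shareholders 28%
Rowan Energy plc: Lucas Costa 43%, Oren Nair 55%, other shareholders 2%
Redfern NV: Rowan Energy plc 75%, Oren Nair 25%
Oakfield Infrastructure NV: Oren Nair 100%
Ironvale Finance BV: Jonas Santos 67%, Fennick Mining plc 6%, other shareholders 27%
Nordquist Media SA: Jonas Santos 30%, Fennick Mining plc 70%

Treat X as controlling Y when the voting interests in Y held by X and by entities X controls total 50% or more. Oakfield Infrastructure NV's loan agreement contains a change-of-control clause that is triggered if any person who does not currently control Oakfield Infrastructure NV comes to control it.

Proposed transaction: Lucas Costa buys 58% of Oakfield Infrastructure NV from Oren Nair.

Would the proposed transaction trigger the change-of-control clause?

The purchase adds only to Lucas's holdings (Oren's stake shrinks), so Lucas is the only person who could newly come to control Oakfield.
Lucas's largest direct stake is 43% in Rowan, which does not meet the threshold, so Lucas controls no company.
Neither Lucas nor any entity Lucas controls holds any voting interest in Oakfield.
So before the transaction, Lucas does not control Oakfield.
After the purchase, Lucas holds 58% of Oakfield directly, and Oren's stake falls to 42%.
Lucas holds 58% of Oakfield, so Lucas controls Oakfield.
Lucas did not control Oakfield before and does after, so the clause is triggered.

Yes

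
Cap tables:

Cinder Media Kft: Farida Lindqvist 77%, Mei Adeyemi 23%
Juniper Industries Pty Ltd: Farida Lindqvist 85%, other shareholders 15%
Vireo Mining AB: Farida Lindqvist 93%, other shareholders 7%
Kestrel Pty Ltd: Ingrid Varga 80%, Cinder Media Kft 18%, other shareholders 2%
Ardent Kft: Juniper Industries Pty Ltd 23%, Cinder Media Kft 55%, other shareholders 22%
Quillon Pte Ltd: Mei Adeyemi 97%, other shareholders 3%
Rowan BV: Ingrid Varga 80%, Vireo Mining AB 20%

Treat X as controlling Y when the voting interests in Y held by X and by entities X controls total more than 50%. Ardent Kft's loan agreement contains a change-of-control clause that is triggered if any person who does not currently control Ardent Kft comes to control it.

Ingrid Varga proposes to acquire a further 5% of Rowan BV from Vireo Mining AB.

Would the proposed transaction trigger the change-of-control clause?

The purchase adds only to Ingrid's holdings (Vireo's stake shrinks), so Ingrid is the only person who could newly come to control Ardent.
Ingrid holds 80% of Kestrel, so Ingrid controls Kestrel.
Ingrid holds 80% of Rowan, so Ingrid controls Rowan.
Neither Ingrid nor any entity Ingrid controls holds any voting interest in Ardent.
So before the transaction, Ingrid does not control Ardent.
After the purchase, Ingrid's direct stake in Rowan rises to 80% + 5% = 85%, and Vireo's stake falls to 15%.
Ingrid holds 85% of Rowan, so Ingrid controls Rowan.
After the transaction, neither Ingrid nor any entity Ingrid controls holds a voting interest in Ardent, so Ingrid still does not control it.
No new person acquires control, so the clause is not triggered.

No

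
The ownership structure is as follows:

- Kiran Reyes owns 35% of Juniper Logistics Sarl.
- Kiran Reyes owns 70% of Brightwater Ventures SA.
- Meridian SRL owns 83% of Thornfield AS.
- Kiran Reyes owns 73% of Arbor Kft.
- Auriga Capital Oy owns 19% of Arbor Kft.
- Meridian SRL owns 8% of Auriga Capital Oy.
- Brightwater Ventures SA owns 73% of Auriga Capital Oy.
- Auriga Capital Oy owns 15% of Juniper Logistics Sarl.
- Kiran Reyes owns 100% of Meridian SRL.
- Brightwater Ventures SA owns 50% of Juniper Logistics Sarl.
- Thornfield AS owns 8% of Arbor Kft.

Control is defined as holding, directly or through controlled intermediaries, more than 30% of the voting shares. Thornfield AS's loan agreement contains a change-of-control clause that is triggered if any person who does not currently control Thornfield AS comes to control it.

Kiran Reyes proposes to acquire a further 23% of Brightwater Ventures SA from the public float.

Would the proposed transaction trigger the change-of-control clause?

The purchase changes only Kiran's holdings, so Kiran is the only person who could newly come to control Thornfield.
Kiran holds 100% of Meridian, so Kiran controls Meridian.
Meridian holds 83% of Thornfield, so Kiran controls Thornfield.
So Kiran already controls Thornfield before the transaction.
After the purchase, Kiran's direct stake in Brightwater rises to 70% + 23% = 93%.
Kiran controlled Thornfield already, so this is not a new person acquiring control; every other person's position is unchanged or reduced.
No new person acquires control, so the clause is not triggered.

No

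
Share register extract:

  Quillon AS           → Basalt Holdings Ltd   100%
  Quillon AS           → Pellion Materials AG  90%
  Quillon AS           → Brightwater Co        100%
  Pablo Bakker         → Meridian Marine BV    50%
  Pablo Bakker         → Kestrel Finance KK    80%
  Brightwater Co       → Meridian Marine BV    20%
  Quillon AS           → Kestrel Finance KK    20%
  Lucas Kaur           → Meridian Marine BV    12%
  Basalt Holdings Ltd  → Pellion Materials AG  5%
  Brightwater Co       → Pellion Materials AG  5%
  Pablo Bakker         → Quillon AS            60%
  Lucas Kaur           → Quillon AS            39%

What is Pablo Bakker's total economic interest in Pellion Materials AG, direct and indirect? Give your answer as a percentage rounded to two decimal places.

Pablo reaches Pellion along 3 paths.
Via Quillon → Brightwater: 60% × 100% × 5% = 3%.
Via Quillon → Basalt: 60% × 100% × 5% = 3%.
Via Quillon: 60% × 90% = 54%.
Total: 3% + 3% + 54% = 60%.
Rounded: 60.00%.

60.00%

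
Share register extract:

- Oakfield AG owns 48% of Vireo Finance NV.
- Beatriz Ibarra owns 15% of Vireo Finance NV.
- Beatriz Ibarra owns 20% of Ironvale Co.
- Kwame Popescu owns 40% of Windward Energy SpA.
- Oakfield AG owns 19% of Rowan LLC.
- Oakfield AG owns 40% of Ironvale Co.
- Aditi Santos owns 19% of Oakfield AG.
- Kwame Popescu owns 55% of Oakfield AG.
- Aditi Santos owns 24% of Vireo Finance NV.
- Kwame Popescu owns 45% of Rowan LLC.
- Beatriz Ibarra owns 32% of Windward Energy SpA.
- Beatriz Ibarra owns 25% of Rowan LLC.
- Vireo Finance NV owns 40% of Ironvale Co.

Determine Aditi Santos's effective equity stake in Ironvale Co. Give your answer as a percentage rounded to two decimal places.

Aditi reaches Ironvale along 3 paths.
Via Oakfield: 19% × 40% = 7.6%.
Via Oakfield → Vireo: 19% × 48% × 40% = 3.648%.
Via Vireo: 24% × 40% = 9.6%.
Total: 7.6% + 3.648% + 9.6% = 20.848%.
Rounded: 20.85%.

20.85%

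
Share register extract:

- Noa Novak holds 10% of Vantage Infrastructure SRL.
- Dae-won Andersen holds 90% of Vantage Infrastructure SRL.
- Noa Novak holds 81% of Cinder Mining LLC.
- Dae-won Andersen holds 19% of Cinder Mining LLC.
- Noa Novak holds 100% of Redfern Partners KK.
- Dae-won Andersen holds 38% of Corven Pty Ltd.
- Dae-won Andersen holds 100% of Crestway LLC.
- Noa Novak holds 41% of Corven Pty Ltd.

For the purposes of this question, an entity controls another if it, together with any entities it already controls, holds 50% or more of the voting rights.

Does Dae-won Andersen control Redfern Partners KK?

Dae-won holds 90% of Vantage, so Dae-won controls Vantage.
Dae-won holds 100% of Crestway, so Dae-won controls Crestway.
Neither Dae-won nor any entity Dae-won controls holds any voting interest in Redfern.
So Dae-won does not control Redfern.

No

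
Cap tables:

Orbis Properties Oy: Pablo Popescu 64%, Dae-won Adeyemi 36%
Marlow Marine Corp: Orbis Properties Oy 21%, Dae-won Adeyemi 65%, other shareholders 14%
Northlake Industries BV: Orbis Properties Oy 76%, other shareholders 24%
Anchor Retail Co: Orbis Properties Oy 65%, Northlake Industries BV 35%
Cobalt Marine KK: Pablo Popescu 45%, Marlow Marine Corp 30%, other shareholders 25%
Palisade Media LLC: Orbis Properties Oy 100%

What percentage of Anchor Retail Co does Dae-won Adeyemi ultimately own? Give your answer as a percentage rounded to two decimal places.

32.98%

Dae-won reaches Anchor along 2 paths.
Via Orbis: 36% × 65% = 23.4%.
Via Orbis → Northlake: 36% × 76% × 35% = 9.576%.
Total: 23.4% + 9.576% = 32.976%.
Rounded: 32.98%.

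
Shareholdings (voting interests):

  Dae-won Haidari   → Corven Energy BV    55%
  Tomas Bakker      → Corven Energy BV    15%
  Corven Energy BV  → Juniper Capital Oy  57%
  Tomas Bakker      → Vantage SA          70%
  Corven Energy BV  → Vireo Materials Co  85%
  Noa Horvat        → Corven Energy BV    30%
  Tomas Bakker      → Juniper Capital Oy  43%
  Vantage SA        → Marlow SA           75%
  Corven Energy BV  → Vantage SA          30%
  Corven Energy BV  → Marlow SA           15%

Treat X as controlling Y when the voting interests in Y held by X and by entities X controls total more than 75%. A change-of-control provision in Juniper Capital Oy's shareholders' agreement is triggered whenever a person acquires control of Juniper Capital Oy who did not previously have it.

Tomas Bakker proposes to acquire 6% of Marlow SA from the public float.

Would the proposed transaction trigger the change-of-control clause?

No

The purchase changes only Tomas's holdings, so Tomas is the only person who could newly come to control Juniper.
Tomas's largest direct stake is 70% in Vantage, which does not meet the threshold, so Tomas controls no company.
In Juniper, Tomas's side holds only 43%, not > 75%.
So before the transaction, Tomas does not control Juniper.
After the purchase, Tomas holds 6% of Marlow directly.
Tomas's side now holds 6% of Marlow, not > 75%, so Tomas still does not control Marlow.
After the transaction, Tomas's side holds 43% of Juniper, not > 75%, so Tomas still does not control Juniper.
No new person acquires control, so the clause is not triggered.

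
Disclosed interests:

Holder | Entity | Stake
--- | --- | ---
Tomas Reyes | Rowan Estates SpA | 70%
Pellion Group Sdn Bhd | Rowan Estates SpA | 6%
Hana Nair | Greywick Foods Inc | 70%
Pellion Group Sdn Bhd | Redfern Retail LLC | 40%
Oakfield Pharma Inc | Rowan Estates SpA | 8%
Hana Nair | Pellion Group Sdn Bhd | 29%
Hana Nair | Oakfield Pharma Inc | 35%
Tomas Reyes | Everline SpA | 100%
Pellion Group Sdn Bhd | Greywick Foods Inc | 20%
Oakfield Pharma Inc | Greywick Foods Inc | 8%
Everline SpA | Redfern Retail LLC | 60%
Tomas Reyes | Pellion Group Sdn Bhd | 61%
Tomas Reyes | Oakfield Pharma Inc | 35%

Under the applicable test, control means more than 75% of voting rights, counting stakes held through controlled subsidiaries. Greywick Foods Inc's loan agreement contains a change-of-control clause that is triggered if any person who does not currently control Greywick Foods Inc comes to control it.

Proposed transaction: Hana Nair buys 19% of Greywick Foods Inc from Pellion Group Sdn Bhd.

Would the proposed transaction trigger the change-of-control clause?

The purchase adds only to Hana's holdings (Pellion's stake shrinks), so Hana is the only person who could newly come to control Greywick.
Hana's largest direct stake is 70% in Greywick, which does not meet the threshold, so Hana controls no company.
In Greywick, Hana's side holds only 70%, not > 75%.
So before the transaction, Hana does not control Greywick.
After the purchase, Hana's direct stake in Greywick rises to 70% + 19% = 89%, and Pellion's stake falls to 1%.
Hana holds 89% of Greywick, so Hana controls Greywick.
Hana did not control Greywick before and does after, so the clause is triggered.

Yes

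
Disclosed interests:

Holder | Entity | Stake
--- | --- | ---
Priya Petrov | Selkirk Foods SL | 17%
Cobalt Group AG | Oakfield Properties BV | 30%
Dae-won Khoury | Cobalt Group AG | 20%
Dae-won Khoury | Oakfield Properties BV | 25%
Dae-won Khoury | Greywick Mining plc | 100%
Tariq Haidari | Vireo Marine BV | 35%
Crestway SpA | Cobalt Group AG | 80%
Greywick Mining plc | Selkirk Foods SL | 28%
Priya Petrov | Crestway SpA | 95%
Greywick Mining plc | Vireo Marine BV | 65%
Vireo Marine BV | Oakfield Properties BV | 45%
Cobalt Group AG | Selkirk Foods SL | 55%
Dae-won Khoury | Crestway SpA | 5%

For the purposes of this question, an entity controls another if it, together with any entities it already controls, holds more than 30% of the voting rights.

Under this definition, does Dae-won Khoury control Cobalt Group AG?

Dae-won holds 100% of Greywick, so Dae-won controls Greywick.
Greywick holds 65% of Vireo, so Dae-won controls Vireo.
Dae-won and Vireo together hold 25% + 45% = 70% of Oakfield, so Dae-won controls Oakfield.
In Cobalt, Dae-won's side holds only 20%, not > 30%.
So Dae-won does not control Cobalt.

No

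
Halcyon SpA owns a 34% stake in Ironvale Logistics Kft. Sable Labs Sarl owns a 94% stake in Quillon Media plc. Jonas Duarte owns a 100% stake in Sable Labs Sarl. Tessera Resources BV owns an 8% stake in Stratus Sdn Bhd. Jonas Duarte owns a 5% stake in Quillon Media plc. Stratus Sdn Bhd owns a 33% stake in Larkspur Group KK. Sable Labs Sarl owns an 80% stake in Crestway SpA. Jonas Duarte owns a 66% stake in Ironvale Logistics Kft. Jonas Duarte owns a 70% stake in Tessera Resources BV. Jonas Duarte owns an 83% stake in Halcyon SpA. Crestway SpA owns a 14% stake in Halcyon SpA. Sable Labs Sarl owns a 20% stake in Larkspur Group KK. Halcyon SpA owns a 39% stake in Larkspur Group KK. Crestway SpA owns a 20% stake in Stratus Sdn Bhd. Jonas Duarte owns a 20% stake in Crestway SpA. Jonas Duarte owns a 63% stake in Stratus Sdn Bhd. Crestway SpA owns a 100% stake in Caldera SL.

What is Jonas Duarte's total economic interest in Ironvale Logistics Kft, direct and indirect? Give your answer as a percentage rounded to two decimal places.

Jonas reaches Ironvale along 4 paths.
Direct stake: 66% = 66%.
Via Halcyon: 83% × 34% = 28.22%.
Via Crestway → Halcyon: 20% × 14% × 34% = 0.952%.
Via Sable → Crestway → Halcyon: 100% × 80% × 14% × 34% = 3.808%.
Total: 66% + 28.22% + 0.952% + 3.808% = 98.98%.

98.98%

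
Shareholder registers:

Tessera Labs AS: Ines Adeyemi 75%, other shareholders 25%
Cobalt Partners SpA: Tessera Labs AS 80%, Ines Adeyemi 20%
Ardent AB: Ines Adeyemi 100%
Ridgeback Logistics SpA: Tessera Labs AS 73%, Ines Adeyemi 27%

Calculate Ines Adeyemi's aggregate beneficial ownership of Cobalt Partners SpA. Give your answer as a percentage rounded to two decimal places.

Ines reaches Cobalt along 2 paths.
Via Tessera: 75% × 80% = 60%.
Direct stake: 20% = 20%.
Total: 60% + 20% = 80%.
Rounded: 80.00%.

80.00%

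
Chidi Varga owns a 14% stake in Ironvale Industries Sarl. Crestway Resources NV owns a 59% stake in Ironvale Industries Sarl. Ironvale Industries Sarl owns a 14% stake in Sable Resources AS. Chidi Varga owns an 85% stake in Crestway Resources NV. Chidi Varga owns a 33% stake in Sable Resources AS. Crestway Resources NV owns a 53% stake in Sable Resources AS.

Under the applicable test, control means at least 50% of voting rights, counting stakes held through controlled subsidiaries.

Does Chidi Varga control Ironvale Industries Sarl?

Yes

Chidi holds 85% of Crestway, so Chidi controls Crestway.
Chidi and Crestway together hold 14% + 59% = 73% of Ironvale, so Chidi controls Ironvale.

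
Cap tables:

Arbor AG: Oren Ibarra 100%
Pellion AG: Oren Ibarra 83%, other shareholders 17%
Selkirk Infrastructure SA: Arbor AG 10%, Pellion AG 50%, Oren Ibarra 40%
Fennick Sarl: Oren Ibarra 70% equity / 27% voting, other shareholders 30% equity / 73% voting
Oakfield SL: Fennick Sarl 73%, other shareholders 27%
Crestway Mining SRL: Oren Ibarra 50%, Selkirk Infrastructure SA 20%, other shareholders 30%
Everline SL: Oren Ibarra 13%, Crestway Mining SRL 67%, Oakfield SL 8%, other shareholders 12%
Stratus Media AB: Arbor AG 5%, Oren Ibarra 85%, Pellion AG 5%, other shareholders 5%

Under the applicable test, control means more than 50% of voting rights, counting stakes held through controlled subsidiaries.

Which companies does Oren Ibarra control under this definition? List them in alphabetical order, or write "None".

Arbor AG, Crestway Mining SRL, Everline SL, Pellion AG, Selkirk Infrastructure SA, Stratus Media AB

Oren holds 100% of Arbor, so Oren controls Arbor.
Oren holds 83% of Pellion, so Oren controls Pellion.
Arbor and Pellion and Oren together hold 10% + 50% + 40% = 100% of Selkirk, so Oren controls Selkirk.
Oren and Selkirk together hold 50% + 20% = 70% of Crestway, so Oren controls Crestway.
Oren and Crestway together hold 13% + 67% = 80% of Everline, so Oren controls Everline.
Arbor and Oren and Pellion together hold 5% + 85% + 5% = 95% of Stratus, so Oren controls Stratus.
No other company's threshold is met.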